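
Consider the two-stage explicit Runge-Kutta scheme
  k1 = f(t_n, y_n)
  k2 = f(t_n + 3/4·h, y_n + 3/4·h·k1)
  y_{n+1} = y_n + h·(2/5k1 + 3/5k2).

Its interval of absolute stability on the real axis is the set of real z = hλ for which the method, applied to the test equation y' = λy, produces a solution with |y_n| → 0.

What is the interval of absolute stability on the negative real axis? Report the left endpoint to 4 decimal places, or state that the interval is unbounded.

Set f=λy, z=hλ:
  k1=λy_n ⇒ h·k1=z·y_n;  k2=λ(1+3/4z)y_n ⇒ h·k2=z(1+3/4z)y_n
  y_{n+1}/y_n = 1 + 2/5z + 3/5z(1+3/4z) = 1 + z + 9/20z²
  ⇒ R(z) = 1 + z + 9/20z².

Find x<0 with |R(x)|<1.
x=-0.64: |R|=0.5443
R=1: x+9/20x²=0 ⇒ x=−20/9=-2.2222; min R=1−1/(4·9/20)=0.4444>−1
Confirm numerically:
  x=-2.200: |R|=0.97800 <1
  x=-1.534: |R|=0.52492 <1
  x=-1.347: |R|=0.46948 <1
  x=-2.770: |R|=1.68280 >1
  x=-2.486: |R|=1.29509 >1
  x=-2.294: |R|=1.07410 >1
Stable set (-2.2222, 0).

z∈(-2.2222,0).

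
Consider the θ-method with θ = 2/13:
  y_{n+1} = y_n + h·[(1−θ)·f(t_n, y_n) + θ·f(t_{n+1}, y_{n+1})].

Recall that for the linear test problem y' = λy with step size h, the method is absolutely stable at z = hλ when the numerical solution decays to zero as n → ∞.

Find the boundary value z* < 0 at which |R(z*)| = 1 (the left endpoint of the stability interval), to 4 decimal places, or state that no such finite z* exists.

Set f=λy, z=hλ:
  y_{n+1} = y_n + z·[11/13·y_n + 2/13·y_{n+1}] ⇒ (1 − 2/13z)y_{n+1} = (1 + 11/13z)y_n
  R(z) = (1 + 11/13z)/(1 − 2/13z).

Need |R(x)|<1, x<0.
x=-0.74: |R|=0.3356
R=−1: 1+11/13x = −1+2/13x ⇒ -9/13x=2 ⇒ x=2/(-9/13)=-2.8889
Confirm numerically:
  x=-2.658: |R|=0.88655 <1
  x=-1.876: |R|=0.45583 <1
  x=-1.663: |R|=0.32421 <1
  x=-1.476: |R|=0.20286 <1
  x=-3.405: |R|=1.23448 >1
  x=-3.402: |R|=1.23319 >1
  x=-3.216: |R|=1.15150 >1
Interval (-2.8889, 0).

left endpoint -2.8889.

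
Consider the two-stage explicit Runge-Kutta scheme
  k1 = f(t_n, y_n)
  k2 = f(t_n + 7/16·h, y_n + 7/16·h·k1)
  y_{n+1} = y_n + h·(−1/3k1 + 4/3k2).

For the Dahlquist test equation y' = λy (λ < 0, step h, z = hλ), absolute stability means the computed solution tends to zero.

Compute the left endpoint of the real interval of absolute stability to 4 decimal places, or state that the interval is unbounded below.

With y'=λy (z=hλ):
  k1=λy_n ⇒ h·k1=z·y_n;  k2=λ(1+7/16z)y_n ⇒ h·k2=z(1+7/16z)y_n
  y_{n+1}/y_n = 1 − 1/3z + 4/3z(1+7/16z) = 1 + z + 7/12z²
  Hence R(z) = 1 + z + 7/12z².

Boundary: |R(x)|=1, x<0.
x=-1.01: |R|=0.5851
R=1: x+7/12x²=0 ⇒ x=−12/7=-1.7143; min R=1−1/(4·7/12)=0.5714>−1
Confirm numerically:
  x=-1.113: |R|=0.60962 <1
  x=-0.811: |R|=0.57267 <1
  x=-0.757: |R|=0.57728 <1
  x=-2.305: |R|=1.79426 >1
  x=-1.955: |R|=1.27451 >1
  x=-1.915: |R|=1.22421 >1
So |R|<1 on (-1.7143, 0).

left endpoint -1.7143.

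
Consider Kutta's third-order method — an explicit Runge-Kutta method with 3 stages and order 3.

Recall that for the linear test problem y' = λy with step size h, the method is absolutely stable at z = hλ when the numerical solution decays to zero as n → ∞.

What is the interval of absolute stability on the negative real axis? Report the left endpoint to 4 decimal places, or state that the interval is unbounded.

With y'=λy (z=hλ):
  order 3, 3-stage ⇒ R(z)=1+z+z^2/2+z^3/6
  (e.g. R(-0.94)=0.36337, |R|=0.36337)

Find x<0 with |R(x)|<1.
x=-0.94: |R|=0.3634
|R(-2.33)|=0.7238 |R(-1.93)|=0.2657 |R(-1.56)|=0.0241
Bisect:
  x_lo=-2.8355 |R|=1.6151  x_hi=-0.3098 |R|=0.7332
  mid=-1.57264 |R|=0.01571 →hi
  mid=-2.20407 |R|=0.55965 →hi
  mid=-2.51979 |R|=1.01162 →lo
  mid=-2.36193 |R|=0.76866 →hi
  mid=-2.44086 |R|=0.88565 →hi
  mid=-2.48032 |R|=0.94748 →hi
  mid=-2.50006 |R|=0.97926 →hi
  mid=-2.50992 |R|=0.99536 →hi
  mid=-2.51485 |R|=1.00347 →lo
  ...
  [-2.51285,-2.51270] ⇒ x*=-2.5127
Interval (-2.5127, 0).

(-2.5127, 0).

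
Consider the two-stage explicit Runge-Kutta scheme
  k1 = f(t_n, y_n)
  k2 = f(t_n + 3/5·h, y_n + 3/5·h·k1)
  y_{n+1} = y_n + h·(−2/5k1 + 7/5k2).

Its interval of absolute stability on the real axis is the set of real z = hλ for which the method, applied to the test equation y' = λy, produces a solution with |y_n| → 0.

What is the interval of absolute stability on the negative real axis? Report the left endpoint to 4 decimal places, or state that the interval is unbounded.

z∈(-1.1905,0).

On y'=λy, z=hλ:
  k1=λy_n ⇒ h·k1=z·y_n;  k2=λ(1+3/5z)y_n ⇒ h·k2=z(1+3/5z)y_n
  y_{n+1}/y_n = 1 − 2/5z + 7/5z(1+3/5z) = 1 + z + 21/25z²
  ⇒ R(z) = 1 + z + 21/25z².

Boundary: |R(x)|=1, x<0.
x=-1.58: |R|=1.5170
R=1: x+21/25x²=0 ⇒ x=−25/21=-1.1905; min R=1−1/(4·21/25)=0.7024>−1
Confirm numerically:
  x=-0.629: |R|=0.70334 <1
  x=-0.590: |R|=0.70240 <1
  x=-0.525: |R|=0.70653 <1
  x=-1.650: |R|=1.63690 >1
  x=-1.638: |R|=1.61576 >1
  x=-1.267: |R|=1.08144 >1
Interval (-1.1905, 0).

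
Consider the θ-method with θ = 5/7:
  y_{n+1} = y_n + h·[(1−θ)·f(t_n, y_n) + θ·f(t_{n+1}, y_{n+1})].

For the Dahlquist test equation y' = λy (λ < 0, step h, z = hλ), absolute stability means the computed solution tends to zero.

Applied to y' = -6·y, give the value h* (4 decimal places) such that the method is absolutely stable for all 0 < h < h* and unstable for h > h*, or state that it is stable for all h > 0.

With y'=λy (z=hλ):
  y_{n+1} = y_n + z·[2/7·y_n + 5/7·y_{n+1}] ⇒ (1 − 5/7z)y_{n+1} = (1 + 2/7z)y_n
  Hence R(z) = (1 + 2/7z)/(1 − 5/7z).

Boundary: |R(x)|=1, x<0.
x=-1.64: |R|=0.2447
x=-2: |R|=0.1765
x=-10: |R|=0.2281
x=-100: |R|=0.3807
θ=5/7≥1/2 ⇒ |1+2/7x|<|1−5/7x| ∀x<0 ⇒ interval (−∞,0).

unbounded; (−∞, 0). Any h>0 works for λ=-6.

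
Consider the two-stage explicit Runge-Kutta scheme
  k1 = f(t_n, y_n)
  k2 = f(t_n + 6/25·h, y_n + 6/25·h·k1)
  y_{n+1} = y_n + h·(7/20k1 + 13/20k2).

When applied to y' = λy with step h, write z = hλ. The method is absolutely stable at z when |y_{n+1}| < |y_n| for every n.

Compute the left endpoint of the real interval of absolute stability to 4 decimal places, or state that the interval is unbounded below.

left endpoint -6.4103.

On y'=λy, z=hλ:
  k1=λy_n ⇒ h·k1=z·y_n;  k2=λ(1+6/25z)y_n ⇒ h·k2=z(1+6/25z)y_n
  y_{n+1}/y_n = 1 + 7/20z + 13/20z(1+6/25z) = 1 + z + 39/250z²
  Hence R(z) = 1 + z + 39/250z².

Boundary: |R(x)|=1, x<0.
x=-0.47: |R|=0.5645
R=1: x+39/250x²=0 ⇒ x=−250/39=-6.4103; min R=1−1/(4·39/250)=-0.6026>−1
Confirm numerically:
  x=-5.357: |R|=0.11980 <1
  x=-4.420: |R|=0.37232 <1
  x=-3.670: |R|=0.56885 <1
  x=-3.307: |R|=0.60095 <1
  x=-6.946: |R|=1.58052 >1
  x=-6.795: |R|=1.40784 >1
  x=-6.708: |R|=1.31157 >1
So |R|<1 on (-6.4103, 0).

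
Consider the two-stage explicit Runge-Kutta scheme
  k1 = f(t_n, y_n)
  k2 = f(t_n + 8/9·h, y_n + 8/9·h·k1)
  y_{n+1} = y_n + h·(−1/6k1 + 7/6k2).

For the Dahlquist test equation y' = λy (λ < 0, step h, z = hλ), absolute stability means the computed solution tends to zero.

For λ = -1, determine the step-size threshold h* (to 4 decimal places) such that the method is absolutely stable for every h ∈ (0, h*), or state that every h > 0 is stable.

On y'=λy, z=hλ:
  k1=λy_n ⇒ h·k1=z·y_n;  k2=λ(1+8/9z)y_n ⇒ h·k2=z(1+8/9z)y_n
  y_{n+1}/y_n = 1 − 1/6z + 7/6z(1+8/9z) = 1 + z + 28/27z²
  R(z) = 1 + z + 28/27z².

Boundary: |R(x)|=1, x<0.
x=-1.37: |R|=1.5764
R=1: x+28/27x²=0 ⇒ x=−27/28=-0.9643; min R=1−1/(4·28/27)=0.7589>−1
Confirm numerically:
  x=-0.833: |R|=0.88659 <1
  x=-0.754: |R|=0.83557 <1
  x=-0.621: |R|=0.77892 <1
  x=-0.540: |R|=0.76240 <1
  x=-1.504: |R|=1.84179 >1
  x=-1.398: |R|=1.62879 >1
  x=-1.264: |R|=1.39287 >1
So |R|<1 on (-0.9643, 0).

(-0.9643,0); λ=-1 ⇒ h* = (27/28)/1 = 0.9643.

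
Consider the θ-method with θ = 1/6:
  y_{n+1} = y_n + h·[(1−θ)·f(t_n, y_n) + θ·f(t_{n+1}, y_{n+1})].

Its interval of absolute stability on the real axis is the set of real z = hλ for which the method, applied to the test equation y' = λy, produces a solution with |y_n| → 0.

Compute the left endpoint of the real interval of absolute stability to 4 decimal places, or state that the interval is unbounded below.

left endpoint -3.0000.

Set f=λy, z=hλ:
  y_{n+1} = y_n + z·[5/6·y_n + 1/6·y_{n+1}] ⇒ (1 − 1/6z)y_{n+1} = (1 + 5/6z)y_n
  Hence R(z) = (1 + 5/6z)/(1 − 1/6z).

Need |R(x)|<1, x<0.
x=-1.67: |R|=0.3064
R=−1: 1+5/6x = −1+1/6x ⇒ -2/3x=2 ⇒ x=2/(-2/3)=-3.0000
Confirm numerically:
  x=-2.977: |R|=0.98975 <1
  x=-1.931: |R|=0.46085 <1
  x=-1.725: |R|=0.33981 <1
  x=-1.471: |R|=0.18137 <1
  x=-3.475: |R|=1.20053 >1
  x=-3.443: |R|=1.18765 >1
So |R|<1 on (-3.0000, 0).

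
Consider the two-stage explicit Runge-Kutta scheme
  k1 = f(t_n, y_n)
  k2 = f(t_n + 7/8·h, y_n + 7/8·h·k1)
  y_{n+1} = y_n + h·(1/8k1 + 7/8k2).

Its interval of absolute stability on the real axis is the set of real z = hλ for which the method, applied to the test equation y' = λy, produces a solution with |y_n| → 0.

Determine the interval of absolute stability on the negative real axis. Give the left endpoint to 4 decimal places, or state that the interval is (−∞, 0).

Set f=λy, z=hλ:
  k1=λy_n ⇒ h·k1=z·y_n;  k2=λ(1+7/8z)y_n ⇒ h·k2=z(1+7/8z)y_n
  y_{n+1}/y_n = 1 + 1/8z + 7/8z(1+7/8z) = 1 + z + 49/64z²
  R(z) = 1 + z + 49/64z².

Find x<0 with |R(x)|<1.
x=-1.61: |R|=1.3746
R=1: x+49/64x²=0 ⇒ x=−64/49=-1.3061; min R=1−1/(4·49/64)=0.6735>−1
Confirm numerically:
  x=-1.055: |R|=0.79716 <1
  x=-0.836: |R|=0.69909 <1
  x=-0.675: |R|=0.67384 <1
  x=-1.675: |R|=1.47306 >1
  x=-1.559: |R|=1.30184 >1
Stable set (-1.3061, 0).

z∈(-1.3061,0).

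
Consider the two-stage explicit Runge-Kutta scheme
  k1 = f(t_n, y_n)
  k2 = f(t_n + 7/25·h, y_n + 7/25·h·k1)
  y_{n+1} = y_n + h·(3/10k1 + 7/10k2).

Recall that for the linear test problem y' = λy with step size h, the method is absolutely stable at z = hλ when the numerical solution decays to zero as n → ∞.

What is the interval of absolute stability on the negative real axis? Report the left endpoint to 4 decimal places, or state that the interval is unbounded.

On y'=λy, z=hλ:
  k1=λy_n ⇒ h·k1=z·y_n;  k2=λ(1+7/25z)y_n ⇒ h·k2=z(1+7/25z)y_n
  y_{n+1}/y_n = 1 + 3/10z + 7/10z(1+7/25z) = 1 + z + 49/250z²
  R(z) = 1 + z + 49/250z².

Solve |R(x)|<1 on ℝ⁻.
x=-1.29: |R|=0.0362
R=1: x+49/250x²=0 ⇒ x=−250/49=-5.1020; min R=1−1/(4·49/250)=-0.2755>−1
Confirm numerically:
  x=-4.613: |R|=0.55783 <1
  x=-3.786: |R|=0.02342 <1
  x=-3.614: |R|=0.05404 <1
  x=-2.222: |R|=0.25429 <1
  x=-5.673: |R|=1.63485 >1
  x=-5.607: |R|=1.55494 >1
  x=-5.248: |R|=1.15013 >1
Interval (-5.1020, 0).

(-5.1020, 0).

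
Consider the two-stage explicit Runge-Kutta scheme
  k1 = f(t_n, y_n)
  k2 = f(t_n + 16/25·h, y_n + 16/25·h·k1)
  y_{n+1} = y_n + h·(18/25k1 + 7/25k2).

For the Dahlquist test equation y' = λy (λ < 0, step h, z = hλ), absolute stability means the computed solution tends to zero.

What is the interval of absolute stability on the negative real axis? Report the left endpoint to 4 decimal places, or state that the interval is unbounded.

z∈(-5.5804,0).

With y'=λy (z=hλ):
  k1=λy_n ⇒ h·k1=z·y_n;  k2=λ(1+16/25z)y_n ⇒ h·k2=z(1+16/25z)y_n
  y_{n+1}/y_n = 1 + 18/25z + 7/25z(1+16/25z) = 1 + z + 112/625z²
  Hence R(z) = 1 + z + 112/625z².

Solve |R(x)|<1 on ℝ⁻.
x=-1.02: |R|=0.1664
R=1: x+112/625x²=0 ⇒ x=−625/112=-5.5804; min R=1−1/(4·112/625)=-0.3951>−1
Confirm numerically:
  x=-5.115: |R|=0.57345 <1
  x=-3.973: |R|=0.14438 <1
  x=-3.495: |R|=0.30607 <1
  x=-6.155: |R|=1.63382 >1
  x=-5.837: |R|=1.26845 >1
Interval (-5.5804, 0).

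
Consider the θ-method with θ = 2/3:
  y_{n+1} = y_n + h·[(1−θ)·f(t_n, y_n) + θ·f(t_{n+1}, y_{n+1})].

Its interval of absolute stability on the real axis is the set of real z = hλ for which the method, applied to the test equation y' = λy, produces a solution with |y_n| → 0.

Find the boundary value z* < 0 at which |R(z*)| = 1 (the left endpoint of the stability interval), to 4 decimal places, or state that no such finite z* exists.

Test eqn y'=λy, z=hλ:
  y_{n+1} = y_n + z·[1/3·y_n + 2/3·y_{n+1}] ⇒ (1 − 2/3z)y_{n+1} = (1 + 1/3z)y_n
  Hence R(z) = (1 + 1/3z)/(1 − 2/3z).

Find x<0 with |R(x)|<1.
x=-0.87: |R|=0.4494
x=-2: |R|=0.1429
x=-10: |R|=0.3043
x=-100: |R|=0.4778
θ=2/3≥1/2 ⇒ |1+1/3x|<|1−2/3x| ∀x<0 ⇒ unbounded interval.

interval (−∞, 0).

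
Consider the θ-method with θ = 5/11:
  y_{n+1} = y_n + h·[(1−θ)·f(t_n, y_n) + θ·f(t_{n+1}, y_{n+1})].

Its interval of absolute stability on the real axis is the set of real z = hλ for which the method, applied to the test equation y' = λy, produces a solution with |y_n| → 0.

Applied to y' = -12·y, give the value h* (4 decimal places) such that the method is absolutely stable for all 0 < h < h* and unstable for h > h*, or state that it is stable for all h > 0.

With y'=λy (z=hλ):
  y_{n+1} = y_n + z·[6/11·y_n + 5/11·y_{n+1}] ⇒ (1 − 5/11z)y_{n+1} = (1 + 6/11z)y_n
  Hence R(z) = (1 + 6/11z)/(1 − 5/11z).

Solve |R(x)|<1 on ℝ⁻.
x=-0.6: |R|=0.5286
R=−1: 1+6/11x = −1+5/11x ⇒ -1/11x=2 ⇒ x=2/(-1/11)=-22.0000
Confirm numerically:
  x=-19.951: |R|=0.98150 <1
  x=-18.368: |R|=0.96468 <1
  x=-18.049: |R|=0.96098 <1
  x=-22.516: |R|=1.00418 >1
  x=-22.362: |R|=1.00295 >1
  x=-22.066: |R|=1.00054 >1
So |R|<1 on (-22.0000, 0).

(-22.0000,0); λ=-12 ⇒ h* = (22)/12 = 1.8333.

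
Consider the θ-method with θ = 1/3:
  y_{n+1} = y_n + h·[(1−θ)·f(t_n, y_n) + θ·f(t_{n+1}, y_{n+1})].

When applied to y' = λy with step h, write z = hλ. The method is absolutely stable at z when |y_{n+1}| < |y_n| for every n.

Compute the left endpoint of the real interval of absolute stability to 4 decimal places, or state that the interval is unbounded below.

left endpoint -6.0000.

With y'=λy (z=hλ):
  y_{n+1} = y_n + z·[2/3·y_n + 1/3·y_{n+1}] ⇒ (1 − 1/3z)y_{n+1} = (1 + 2/3z)y_n
  R(z) = (1 + 2/3z)/(1 − 1/3z).

Solve |R(x)|<1 on ℝ⁻.
x=-0.57: |R|=0.5210
R=−1: 1+2/3x = −1+1/3x ⇒ -1/3x=2 ⇒ x=2/(-1/3)=-6.0000
Confirm numerically:
  x=-3.609: |R|=0.63822 <1
  x=-2.815: |R|=0.45228 <1
  x=-2.716: |R|=0.42547 <1
  x=-6.585: |R|=1.06103 >1
  x=-6.584: |R|=1.06093 >1
  x=-6.417: |R|=1.04428 >1
Interval (-6.0000, 0).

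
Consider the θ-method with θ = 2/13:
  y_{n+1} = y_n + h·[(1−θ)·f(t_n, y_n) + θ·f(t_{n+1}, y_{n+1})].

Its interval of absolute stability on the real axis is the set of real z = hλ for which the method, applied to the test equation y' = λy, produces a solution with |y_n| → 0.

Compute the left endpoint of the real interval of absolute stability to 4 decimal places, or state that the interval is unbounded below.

left endpoint -2.8889.

Set f=λy, z=hλ:
  y_{n+1} = y_n + z·[11/13·y_n + 2/13·y_{n+1}] ⇒ (1 − 2/13z)y_{n+1} = (1 + 11/13z)y_n
  R(z) = (1 + 11/13z)/(1 − 2/13z).

Solve |R(x)|<1 on ℝ⁻.
x=-1.66: |R|=0.3223
R=−1: 1+11/13x = −1+2/13x ⇒ -9/13x=2 ⇒ x=2/(-9/13)=-2.8889
Confirm numerically:
  x=-2.823: |R|=0.96820 <1
  x=-1.562: |R|=0.25936 <1
  x=-1.249: |R|=0.04768 <1
  x=-3.365: |R|=1.21718 >1
  x=-3.268: |R|=1.17465 >1
  x=-3.034: |R|=1.06849 >1
So |R|<1 on (-2.8889, 0).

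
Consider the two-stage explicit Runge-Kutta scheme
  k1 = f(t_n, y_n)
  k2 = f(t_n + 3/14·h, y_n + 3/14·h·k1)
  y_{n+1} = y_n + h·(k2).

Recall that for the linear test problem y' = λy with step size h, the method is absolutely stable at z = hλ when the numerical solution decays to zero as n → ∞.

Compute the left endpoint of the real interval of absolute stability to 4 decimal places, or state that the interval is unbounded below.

With y'=λy (z=hλ):
  k1=λy_n ⇒ h·k1=z·y_n;  k2=λ(1+3/14z)y_n ⇒ h·k2=z(1+3/14z)y_n
  y_{n+1}/y_n = 1 + z(1+3/14z) = 1 + z + 3/14z²
  so R(z) = 1 + z + 3/14z².

Find x<0 with |R(x)|<1.
x=-0.44: |R|=0.6015
R=1: x+3/14x²=0 ⇒ x=−14/3=-4.6667; min R=1−1/(4·3/14)=-0.1667>−1
Confirm numerically:
  x=-3.433: |R|=0.09246 <1
  x=-2.760: |R|=0.12766 <1
  x=-2.624: |R|=0.14856 <1
  x=-2.560: |R|=0.15566 <1
  x=-5.105: |R|=1.47951 >1
  x=-5.019: |R|=1.37893 >1
So |R|<1 on (-4.6667, 0).

left endpoint -4.6667.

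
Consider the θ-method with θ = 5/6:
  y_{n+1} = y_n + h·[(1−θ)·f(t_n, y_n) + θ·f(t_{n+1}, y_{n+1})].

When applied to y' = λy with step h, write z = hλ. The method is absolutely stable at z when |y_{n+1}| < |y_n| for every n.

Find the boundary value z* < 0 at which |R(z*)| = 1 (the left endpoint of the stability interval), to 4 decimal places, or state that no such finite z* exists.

On y'=λy, z=hλ:
  y_{n+1} = y_n + z·[1/6·y_n + 5/6·y_{n+1}] ⇒ (1 − 5/6z)y_{n+1} = (1 + 1/6z)y_n
  so R(z) = (1 + 1/6z)/(1 − 5/6z).

Boundary: |R(x)|=1, x<0.
x=-1.72: |R|=0.2932
x=-2: |R|=0.2500
x=-10: |R|=0.0714
x=-100: |R|=0.1858
θ=5/6≥1/2 ⇒ |1+1/6x|<|1−5/6x| ∀x<0 ⇒ interval (−∞,0).

interval (−∞, 0).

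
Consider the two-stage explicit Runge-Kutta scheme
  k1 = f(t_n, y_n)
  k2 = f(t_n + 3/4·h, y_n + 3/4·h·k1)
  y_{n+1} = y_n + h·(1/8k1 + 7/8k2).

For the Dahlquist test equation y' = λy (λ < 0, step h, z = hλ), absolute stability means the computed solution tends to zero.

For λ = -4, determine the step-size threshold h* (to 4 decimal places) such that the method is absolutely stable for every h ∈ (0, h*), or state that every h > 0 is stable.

With y'=λy (z=hλ):
  k1=λy_n ⇒ h·k1=z·y_n;  k2=λ(1+3/4z)y_n ⇒ h·k2=z(1+3/4z)y_n
  y_{n+1}/y_n = 1 + 1/8z + 7/8z(1+3/4z) = 1 + z + 21/32z²
  so R(z) = 1 + z + 21/32z².

Find x<0 with |R(x)|<1.
x=-0.85: |R|=0.6241
R=1: x+21/32x²=0 ⇒ x=−32/21=-1.5238; min R=1−1/(4·21/32)=0.6190>−1
Confirm numerically:
  x=-1.458: |R|=0.93703 <1
  x=-1.443: |R|=0.92348 <1
  x=-1.254: |R|=0.77796 <1
  x=-1.212: |R|=0.75199 <1
  x=-2.008: |R|=1.63804 >1
  x=-1.758: |R|=1.27018 >1
  x=-1.660: |R|=1.14836 >1
So |R|<1 on (-1.5238, 0).

(-1.5238,0); λ=-4 ⇒ h* = (32/21)/4 = 0.3810.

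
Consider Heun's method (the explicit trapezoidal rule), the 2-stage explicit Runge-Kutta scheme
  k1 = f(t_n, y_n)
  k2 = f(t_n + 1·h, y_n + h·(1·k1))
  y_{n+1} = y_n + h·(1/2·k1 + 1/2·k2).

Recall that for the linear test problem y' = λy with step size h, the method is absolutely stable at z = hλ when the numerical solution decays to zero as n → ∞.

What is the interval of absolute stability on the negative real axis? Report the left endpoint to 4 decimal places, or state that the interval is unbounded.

z∈(-2.0000,0).

Test eqn y'=λy, z=hλ:
  order 2, 2-stage ⇒ R(z)=1+z+z^2/2
  (e.g. R(-1.44)=0.59680, |R|=0.59680)

Need |R(x)|<1, x<0.
x=-1.44: |R|=0.5968
|R(-2.08)|=1.0832 |R(-1.81)|=0.8281 |R(-1.19)|=0.5181
Bisect:
  x_lo=-2.8987 |R|=2.3025  x_hi=-0.0634 |R|=0.9386
  mid=-1.48104 |R|=0.61570 →hi
  mid=-2.18986 |R|=1.20789 →lo
  mid=-1.83545 |R|=0.84899 →hi
  mid=-2.01266 |R|=1.01274 →lo
  mid=-1.92406 |R|=0.92694 →hi
  mid=-1.96836 |R|=0.96886 →hi
  mid=-1.99051 |R|=0.99055 →hi
  mid=-2.00158 |R|=1.00158 →lo
  mid=-1.99605 |R|=0.99605 →hi
  mid=-1.99881 |R|=0.99881 →hi
  ...
  [-2.00003,-1.99985] ⇒ x*=-2.0000
Interval (-2.0000, 0).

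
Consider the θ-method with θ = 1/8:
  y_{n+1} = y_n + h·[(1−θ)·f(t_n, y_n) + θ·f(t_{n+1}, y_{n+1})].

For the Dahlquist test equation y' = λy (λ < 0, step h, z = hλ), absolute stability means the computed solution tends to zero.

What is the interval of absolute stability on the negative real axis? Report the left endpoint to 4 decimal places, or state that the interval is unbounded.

(-2.6667, 0).

With y'=λy (z=hλ):
  y_{n+1} = y_n + z·[7/8·y_n + 1/8·y_{n+1}] ⇒ (1 − 1/8z)y_{n+1} = (1 + 7/8z)y_n
  Hence R(z) = (1 + 7/8z)/(1 − 1/8z).

Find x<0 with |R(x)|<1.
x=-1.69: |R|=0.3953
R=−1: 1+7/8x = −1+1/8x ⇒ -3/4x=2 ⇒ x=2/(-3/4)=-2.6667
Confirm numerically:
  x=-1.878: |R|=0.52096 <1
  x=-1.713: |R|=0.41089 <1
  x=-1.491: |R|=0.25677 <1
  x=-1.160: |R|=0.01310 <1
  x=-3.261: |R|=1.31667 >1
  x=-3.208: |R|=1.28979 >1
  x=-3.157: |R|=1.26369 >1
So |R|<1 on (-2.6667, 0).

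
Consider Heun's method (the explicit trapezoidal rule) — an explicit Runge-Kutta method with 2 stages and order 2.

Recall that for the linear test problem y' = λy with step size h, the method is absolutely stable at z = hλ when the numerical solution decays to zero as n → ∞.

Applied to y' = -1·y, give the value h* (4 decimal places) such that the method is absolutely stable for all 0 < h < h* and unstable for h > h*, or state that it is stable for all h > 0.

Set f=λy, z=hλ:
  order 2, 2-stage ⇒ R(z)=1+z+z^2/2
  (e.g. R(-1.11)=0.50605, |R|=0.50605)

Solve |R(x)|<1 on ℝ⁻.
x=-1.11: |R|=0.5060
|R(-2.19)|=1.2080 |R(-1.21)|=0.5221 |R(-0.8)|=0.5200
Bisect:
  x_lo=-2.8548 |R|=2.2201  x_hi=-0.1244 |R|=0.8834
  mid=-1.48957 |R|=0.61984 →hi
  mid=-2.17218 |R|=1.18700 →lo
  mid=-1.83087 |R|=0.84518 →hi
  mid=-2.00153 |R|=1.00153 →lo
  mid=-1.91620 |R|=0.91971 →hi
  mid=-1.95886 |R|=0.95971 →hi
  mid=-1.98019 |R|=0.98039 →hi
  mid=-1.99086 |R|=0.99090 →hi
  mid=-1.99619 |R|=0.99620 →hi
  mid=-1.99886 |R|=0.99886 →hi
  ...
  [-2.00003,-1.99986] ⇒ x*=-2.0000
So |R|<1 on (-2.0000, 0).

(-2.0000,0); λ=-1 ⇒ h* = 2.0000.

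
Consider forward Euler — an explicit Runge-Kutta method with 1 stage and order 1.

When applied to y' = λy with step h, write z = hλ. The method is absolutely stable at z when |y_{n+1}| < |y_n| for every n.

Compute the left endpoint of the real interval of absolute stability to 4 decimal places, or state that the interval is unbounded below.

left endpoint -2.0000.

On y'=λy, z=hλ:
  order 1, 1-stage ⇒ R(z)=1+z
  (e.g. R(-0.71)=0.29000, |R|=0.29000)

Boundary: |R(x)|=1, x<0.
x=-0.71: |R|=0.2900
|R(-1.98)|=0.9800 |R(-1.35)|=0.3500 |R(-1.3)|=0.3000
Bisect:
  x_lo=-2.5263 |R|=1.5263  x_hi=-0.3874 |R|=0.6126
  mid=-1.45687 |R|=0.45687 →hi
  mid=-1.99159 |R|=0.99159 →hi
  mid=-2.25894 |R|=1.25894 →lo
  mid=-2.12526 |R|=1.12526 →lo
  mid=-2.05843 |R|=1.05843 →lo
  mid=-2.02501 |R|=1.02501 →lo
  mid=-2.00830 |R|=1.00830 →lo
  ...
  [-2.00007,-1.99994] ⇒ x*=-2.0000
So |R|<1 on (-2.0000, 0).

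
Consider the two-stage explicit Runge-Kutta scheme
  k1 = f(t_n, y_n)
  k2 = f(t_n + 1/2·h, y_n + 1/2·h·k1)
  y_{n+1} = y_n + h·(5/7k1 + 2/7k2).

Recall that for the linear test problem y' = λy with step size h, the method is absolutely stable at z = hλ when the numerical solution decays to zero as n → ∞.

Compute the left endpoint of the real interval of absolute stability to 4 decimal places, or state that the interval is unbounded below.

left endpoint -7.0000.

With y'=λy (z=hλ):
  k1=λy_n ⇒ h·k1=z·y_n;  k2=λ(1+1/2z)y_n ⇒ h·k2=z(1+1/2z)y_n
  y_{n+1}/y_n = 1 + 5/7z + 2/7z(1+1/2z) = 1 + z + 1/7z²
  ⇒ R(z) = 1 + z + 1/7z².

Need |R(x)|<1, x<0.
x=-0.59: |R|=0.4597
R=1: x+1/7x²=0 ⇒ x=−7=-7.0000; min R=1−1/(4·1/7)=-0.7500>−1
Confirm numerically:
  x=-6.703: |R|=0.71560 <1
  x=-6.572: |R|=0.59817 <1
  x=-4.797: |R|=0.50968 <1
  x=-7.579: |R|=1.62689 >1
  x=-7.374: |R|=1.39398 >1
  x=-7.112: |R|=1.11379 >1
Stable set (-7.0000, 0).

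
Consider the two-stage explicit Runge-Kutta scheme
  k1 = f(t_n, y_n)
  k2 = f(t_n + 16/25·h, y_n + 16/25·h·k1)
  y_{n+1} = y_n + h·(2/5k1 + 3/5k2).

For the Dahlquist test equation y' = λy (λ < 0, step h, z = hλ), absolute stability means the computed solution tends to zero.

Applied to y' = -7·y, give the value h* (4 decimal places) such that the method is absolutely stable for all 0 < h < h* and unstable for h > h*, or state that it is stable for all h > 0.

(-2.6042,0); λ=-7 ⇒ h* = (125/48)/7 = 0.3720.

Test eqn y'=λy, z=hλ:
  k1=λy_n ⇒ h·k1=z·y_n;  k2=λ(1+16/25z)y_n ⇒ h·k2=z(1+16/25z)y_n
  y_{n+1}/y_n = 1 + 2/5z + 3/5z(1+16/25z) = 1 + z + 48/125z²
  R(z) = 1 + z + 48/125z².

Solve |R(x)|<1 on ℝ⁻.
x=-0.6: |R|=0.5382
R=1: x+48/125x²=0 ⇒ x=−125/48=-2.6042; min R=1−1/(4·48/125)=0.3490>−1
Confirm numerically:
  x=-2.530: |R|=0.92795 <1
  x=-1.786: |R|=0.43888 <1
  x=-1.406: |R|=0.35311 <1
  x=-2.874: |R|=1.29779 >1
  x=-2.669: |R|=1.06645 >1
Interval (-2.6042, 0).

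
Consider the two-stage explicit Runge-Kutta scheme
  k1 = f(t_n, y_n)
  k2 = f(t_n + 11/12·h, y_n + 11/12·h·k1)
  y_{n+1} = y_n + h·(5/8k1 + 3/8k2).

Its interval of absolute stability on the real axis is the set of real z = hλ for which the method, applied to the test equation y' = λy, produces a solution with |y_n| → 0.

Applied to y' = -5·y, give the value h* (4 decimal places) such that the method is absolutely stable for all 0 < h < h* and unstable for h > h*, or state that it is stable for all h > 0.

(-2.9091,0); λ=-5 ⇒ h* = (32/11)/5 = 0.5818.

Test eqn y'=λy, z=hλ:
  k1=λy_n ⇒ h·k1=z·y_n;  k2=λ(1+11/12z)y_n ⇒ h·k2=z(1+11/12z)y_n
  y_{n+1}/y_n = 1 + 5/8z + 3/8z(1+11/12z) = 1 + z + 11/32z²
  R(z) = 1 + z + 11/32z².

Solve |R(x)|<1 on ℝ⁻.
x=-1.28: |R|=0.2832
R=1: x+11/32x²=0 ⇒ x=−32/11=-2.9091; min R=1−1/(4·11/32)=0.2727>−1
Confirm numerically:
  x=-1.846: |R|=0.32540 <1
  x=-1.795: |R|=0.31257 <1
  x=-1.785: |R|=0.31026 <1
  x=-3.503: |R|=1.71516 >1
  x=-3.275: |R|=1.41193 >1
  x=-3.133: |R|=1.24114 >1
So |R|<1 on (-2.9091, 0).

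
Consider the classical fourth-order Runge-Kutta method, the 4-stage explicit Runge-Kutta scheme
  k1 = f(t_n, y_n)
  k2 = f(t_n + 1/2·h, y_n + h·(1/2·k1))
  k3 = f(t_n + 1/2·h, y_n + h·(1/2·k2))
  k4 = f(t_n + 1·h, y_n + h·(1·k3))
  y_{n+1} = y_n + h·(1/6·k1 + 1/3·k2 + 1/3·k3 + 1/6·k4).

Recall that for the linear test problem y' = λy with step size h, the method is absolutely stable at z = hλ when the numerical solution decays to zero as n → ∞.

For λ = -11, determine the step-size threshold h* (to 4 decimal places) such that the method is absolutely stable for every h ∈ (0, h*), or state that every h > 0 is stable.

(-2.7853,0); λ=-11 ⇒ h* = 0.2532.

With y'=λy (z=hλ):
  order 4, 4-stage ⇒ R(z)=1+z+z^2/2+z^3/6+z^4/24
  (e.g. R(-0.98)=0.38177, |R|=0.38177)

Boundary: |R(x)|=1, x<0.
x=-0.98: |R|=0.3818
|R(-3.12)|=1.6336 |R(-1.26)|=0.3054 |R(-0.54)|=0.5831
Bisect:
  x_lo=-3.4300 |R|=2.4941  x_hi=-0.2579 |R|=0.7727
  mid=-1.84396 |R|=0.29289 →hi
  mid=-2.63699 |R|=0.79847 →hi
  mid=-3.03350 |R|=1.44341 →lo
  mid=-2.83524 |R|=1.07796 →lo
  mid=-2.73611 |R|=0.92835 →hi
  mid=-2.78568 |R|=1.00058 →lo
  mid=-2.76090 |R|=0.96384 →hi
  mid=-2.77329 |R|=0.98205 →hi
  ...
  [-2.78549,-2.78529] ⇒ x*=-2.7853
So |R|<1 on (-2.7853, 0).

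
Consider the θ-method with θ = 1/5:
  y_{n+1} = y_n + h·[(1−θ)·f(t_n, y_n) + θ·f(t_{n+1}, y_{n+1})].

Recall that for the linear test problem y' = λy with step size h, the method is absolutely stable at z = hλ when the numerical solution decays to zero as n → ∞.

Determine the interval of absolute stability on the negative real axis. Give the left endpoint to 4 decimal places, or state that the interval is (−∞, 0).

With y'=λy (z=hλ):
  y_{n+1} = y_n + z·[4/5·y_n + 1/5·y_{n+1}] ⇒ (1 − 1/5z)y_{n+1} = (1 + 4/5z)y_n
  R(z) = (1 + 4/5z)/(1 − 1/5z).

Boundary: |R(x)|=1, x<0.
x=-0.51: |R|=0.5372
R=−1: 1+4/5x = −1+1/5x ⇒ -3/5x=2 ⇒ x=2/(-3/5)=-3.3333
Confirm numerically:
  x=-2.898: |R|=0.83464 <1
  x=-2.477: |R|=0.65641 <1
  x=-1.467: |R|=0.13422 <1
  x=-3.895: |R|=1.18943 >1
  x=-3.651: |R|=1.11016 >1
  x=-3.407: |R|=1.02629 >1
Stable set (-3.3333, 0).

(-3.3333, 0).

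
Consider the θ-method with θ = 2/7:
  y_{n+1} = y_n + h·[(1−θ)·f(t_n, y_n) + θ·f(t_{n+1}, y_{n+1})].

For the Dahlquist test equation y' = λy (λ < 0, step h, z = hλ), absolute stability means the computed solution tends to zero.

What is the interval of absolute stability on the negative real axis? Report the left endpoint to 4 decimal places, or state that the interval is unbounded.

With y'=λy (z=hλ):
  y_{n+1} = y_n + z·[5/7·y_n + 2/7·y_{n+1}] ⇒ (1 − 2/7z)y_{n+1} = (1 + 5/7z)y_n
  so R(z) = (1 + 5/7z)/(1 − 2/7z).

Solve |R(x)|<1 on ℝ⁻.
x=-0.82: |R|=0.3356
R=−1: 1+5/7x = −1+2/7x ⇒ -3/7x=2 ⇒ x=2/(-3/7)=-4.6667
Confirm numerically:
  x=-4.011: |R|=0.86906 <1
  x=-3.961: |R|=0.85813 <1
  x=-3.381: |R|=0.71974 <1
  x=-2.613: |R|=0.49607 <1
  x=-4.905: |R|=1.04253 >1
  x=-4.824: |R|=1.02835 >1
Interval (-4.6667, 0).

z∈(-4.6667,0).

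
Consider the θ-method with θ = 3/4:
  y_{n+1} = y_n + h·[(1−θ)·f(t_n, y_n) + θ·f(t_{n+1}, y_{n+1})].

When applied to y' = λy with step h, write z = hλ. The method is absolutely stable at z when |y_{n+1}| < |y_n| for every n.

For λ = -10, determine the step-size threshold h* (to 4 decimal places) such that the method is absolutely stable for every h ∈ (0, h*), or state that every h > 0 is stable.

interval (−∞, 0). Any h>0 works for λ=-10.

With y'=λy (z=hλ):
  y_{n+1} = y_n + z·[1/4·y_n + 3/4·y_{n+1}] ⇒ (1 − 3/4z)y_{n+1} = (1 + 1/4z)y_n
  Hence R(z) = (1 + 1/4z)/(1 − 3/4z).

Find x<0 with |R(x)|<1.
x=-0.43: |R|=0.6749
x=-2: |R|=0.2000
x=-10: |R|=0.1765
x=-100: |R|=0.3158
θ=3/4≥1/2 ⇒ |1+1/4x|<|1−3/4x| ∀x<0 ⇒ unbounded interval.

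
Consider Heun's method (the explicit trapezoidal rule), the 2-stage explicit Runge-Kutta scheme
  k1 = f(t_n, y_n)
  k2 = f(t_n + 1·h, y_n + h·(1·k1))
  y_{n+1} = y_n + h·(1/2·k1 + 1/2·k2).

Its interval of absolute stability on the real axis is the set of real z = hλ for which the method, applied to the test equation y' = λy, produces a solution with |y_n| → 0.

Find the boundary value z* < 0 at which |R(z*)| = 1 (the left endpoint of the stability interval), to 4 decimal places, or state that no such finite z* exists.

left endpoint -2.0000.

On y'=λy, z=hλ:
  order 2, 2-stage ⇒ R(z)=1+z+z^2/2
  (e.g. R(-1.18)=0.51620, |R|=0.51620)

Boundary: |R(x)|=1, x<0.
x=-1.18: |R|=0.5162
|R(-2.23)|=1.2565 |R(-0.94)|=0.5018 |R(-0.66)|=0.5578
Bisect:
  x_lo=-2.4535 |R|=1.5563  x_hi=-0.0734 |R|=0.9293
  mid=-1.26343 |R|=0.53470 →hi
  mid=-1.85846 |R|=0.86848 →hi
  mid=-2.15598 |R|=1.16815 →lo
  mid=-2.00722 |R|=1.00725 →lo
  mid=-1.93284 |R|=0.93510 →hi
  mid=-1.97003 |R|=0.97048 →hi
  mid=-1.98863 |R|=0.98869 →hi
  mid=-1.99793 |R|=0.99793 →hi
  mid=-2.00257 |R|=1.00258 →lo
  ...
  [-2.00011,-1.99996] ⇒ x*=-2.0000
So |R|<1 on (-2.0000, 0).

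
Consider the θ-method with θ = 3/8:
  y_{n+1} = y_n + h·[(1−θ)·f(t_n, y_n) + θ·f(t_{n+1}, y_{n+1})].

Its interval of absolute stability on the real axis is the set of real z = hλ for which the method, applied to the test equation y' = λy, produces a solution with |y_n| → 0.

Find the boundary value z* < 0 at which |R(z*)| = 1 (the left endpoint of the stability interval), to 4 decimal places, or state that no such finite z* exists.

With y'=λy (z=hλ):
  y_{n+1} = y_n + z·[5/8·y_n + 3/8·y_{n+1}] ⇒ (1 − 3/8z)y_{n+1} = (1 + 5/8z)y_n
  so R(z) = (1 + 5/8z)/(1 − 3/8z).

Boundary: |R(x)|=1, x<0.
x=-1.2: |R|=0.1724
R=−1: 1+5/8x = −1+3/8x ⇒ -1/4x=2 ⇒ x=2/(-1/4)=-8.0000
Confirm numerically:
  x=-6.900: |R|=0.92334 <1
  x=-4.540: |R|=0.67993 <1
  x=-4.274: |R|=0.64211 <1
  x=-8.552: |R|=1.03280 >1
  x=-8.319: |R|=1.01936 >1
  x=-8.035: |R|=1.00218 >1
So |R|<1 on (-8.0000, 0).

z* = -8.0000.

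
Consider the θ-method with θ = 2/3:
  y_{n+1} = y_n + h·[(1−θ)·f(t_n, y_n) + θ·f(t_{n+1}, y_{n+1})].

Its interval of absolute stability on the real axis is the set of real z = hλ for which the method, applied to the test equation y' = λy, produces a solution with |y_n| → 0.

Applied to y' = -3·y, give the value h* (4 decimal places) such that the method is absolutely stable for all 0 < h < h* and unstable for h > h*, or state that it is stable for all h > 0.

With y'=λy (z=hλ):
  y_{n+1} = y_n + z·[1/3·y_n + 2/3·y_{n+1}] ⇒ (1 − 2/3z)y_{n+1} = (1 + 1/3z)y_n
  so R(z) = (1 + 1/3z)/(1 − 2/3z).

Solve |R(x)|<1 on ℝ⁻.
x=-1.24: |R|=0.3212
x=-2: |R|=0.1429
x=-10: |R|=0.3043
x=-100: |R|=0.4778
θ=2/3≥1/2 ⇒ |1+1/3x|<|1−2/3x| ∀x<0 ⇒ interval (−∞,0).

(−∞, 0) — no finite endpoint. Any h>0 works for λ=-3.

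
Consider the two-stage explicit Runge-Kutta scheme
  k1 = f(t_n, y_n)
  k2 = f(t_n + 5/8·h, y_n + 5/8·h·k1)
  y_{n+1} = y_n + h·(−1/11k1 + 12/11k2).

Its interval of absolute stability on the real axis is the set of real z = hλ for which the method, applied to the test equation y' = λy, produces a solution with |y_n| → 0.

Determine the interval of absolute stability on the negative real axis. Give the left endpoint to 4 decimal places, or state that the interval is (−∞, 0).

z∈(-1.4667,0).

On y'=λy, z=hλ:
  k1=λy_n ⇒ h·k1=z·y_n;  k2=λ(1+5/8z)y_n ⇒ h·k2=z(1+5/8z)y_n
  y_{n+1}/y_n = 1 − 1/11z + 12/11z(1+5/8z) = 1 + z + 15/22z²
  Hence R(z) = 1 + z + 15/22z².

Solve |R(x)|<1 on ℝ⁻.
x=-0.79: |R|=0.6355
R=1: x+15/22x²=0 ⇒ x=−22/15=-1.4667; min R=1−1/(4·15/22)=0.6333>−1
Confirm numerically:
  x=-1.367: |R|=0.90711 <1
  x=-1.326: |R|=0.87282 <1
  x=-1.261: |R|=0.82317 <1
  x=-1.885: |R|=1.53765 >1
  x=-1.884: |R|=1.53608 >1
  x=-1.561: |R|=1.10040 >1
So |R|<1 on (-1.4667, 0).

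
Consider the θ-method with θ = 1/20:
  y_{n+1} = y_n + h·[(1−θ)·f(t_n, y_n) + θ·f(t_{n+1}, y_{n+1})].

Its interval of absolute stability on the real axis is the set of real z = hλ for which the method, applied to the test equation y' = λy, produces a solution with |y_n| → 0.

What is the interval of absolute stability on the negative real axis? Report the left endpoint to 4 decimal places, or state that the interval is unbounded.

Test eqn y'=λy, z=hλ:
  y_{n+1} = y_n + z·[19/20·y_n + 1/20·y_{n+1}] ⇒ (1 − 1/20z)y_{n+1} = (1 + 19/20z)y_n
  R(z) = (1 + 19/20z)/(1 − 1/20z).

Boundary: |R(x)|=1, x<0.
x=-1.27: |R|=0.1942
R=−1: 1+19/20x = −1+1/20x ⇒ -9/10x=2 ⇒ x=2/(-9/10)=-2.2222
Confirm numerically:
  x=-1.561: |R|=0.44798 <1
  x=-1.440: |R|=0.34328 <1
  x=-0.964: |R|=0.08033 <1
  x=-2.710: |R|=1.38661 >1
  x=-2.572: |R|=1.27893 >1
  x=-2.507: |R|=1.22775 >1
Interval (-2.2222, 0).

(-2.2222, 0).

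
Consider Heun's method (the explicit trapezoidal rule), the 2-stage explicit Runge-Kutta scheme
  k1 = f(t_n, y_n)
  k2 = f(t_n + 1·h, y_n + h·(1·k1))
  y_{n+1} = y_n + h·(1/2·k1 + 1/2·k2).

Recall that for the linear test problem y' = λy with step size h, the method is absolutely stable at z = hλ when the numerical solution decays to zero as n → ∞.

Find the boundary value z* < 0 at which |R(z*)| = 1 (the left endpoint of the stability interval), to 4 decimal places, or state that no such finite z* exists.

With y'=λy (z=hλ):
  order 2, 2-stage ⇒ R(z)=1+z+z^2/2
  (e.g. R(-1.63)=0.69845, |R|=0.69845)

Need |R(x)|<1, x<0.
x=-1.63: |R|=0.6985
|R(-1.97)|=0.9704 |R(-1.84)|=0.8528 |R(-0.78)|=0.5242
Bisect:
  x_lo=-2.6966 |R|=1.9393  x_hi=-0.1411 |R|=0.8688
  mid=-1.41889 |R|=0.58773 →hi
  mid=-2.05776 |R|=1.05943 →lo
  mid=-1.73832 |R|=0.77256 →hi
  mid=-1.89804 |R|=0.90324 →hi
  mid=-1.97790 |R|=0.97815 →hi
  mid=-2.01783 |R|=1.01799 →lo
  mid=-1.99787 |R|=0.99787 →hi
  mid=-2.00785 |R|=1.00788 →lo
  ...
  [-2.00005,-1.99989] ⇒ x*=-2.0000
Stable set (-2.0000, 0).

left endpoint -2.0000.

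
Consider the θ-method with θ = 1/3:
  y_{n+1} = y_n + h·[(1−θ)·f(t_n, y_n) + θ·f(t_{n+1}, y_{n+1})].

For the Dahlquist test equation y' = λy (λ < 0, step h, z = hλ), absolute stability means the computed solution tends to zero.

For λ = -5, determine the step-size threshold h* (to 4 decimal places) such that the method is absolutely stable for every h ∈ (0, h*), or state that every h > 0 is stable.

(-6.0000,0); λ=-5 ⇒ h* = (6)/5 = 1.2000.

Test eqn y'=λy, z=hλ:
  y_{n+1} = y_n + z·[2/3·y_n + 1/3·y_{n+1}] ⇒ (1 − 1/3z)y_{n+1} = (1 + 2/3z)y_n
  R(z) = (1 + 2/3z)/(1 − 1/3z).

Need |R(x)|<1, x<0.
x=-0.56: |R|=0.5281
R=−1: 1+2/3x = −1+1/3x ⇒ -1/3x=2 ⇒ x=2/(-1/3)=-6.0000
Confirm numerically:
  x=-5.202: |R|=0.90271 <1
  x=-4.598: |R|=0.81548 <1
  x=-4.227: |R|=0.75467 <1
  x=-6.356: |R|=1.03805 >1
  x=-6.209: |R|=1.02270 >1
  x=-6.041: |R|=1.00453 >1
So |R|<1 on (-6.0000, 0).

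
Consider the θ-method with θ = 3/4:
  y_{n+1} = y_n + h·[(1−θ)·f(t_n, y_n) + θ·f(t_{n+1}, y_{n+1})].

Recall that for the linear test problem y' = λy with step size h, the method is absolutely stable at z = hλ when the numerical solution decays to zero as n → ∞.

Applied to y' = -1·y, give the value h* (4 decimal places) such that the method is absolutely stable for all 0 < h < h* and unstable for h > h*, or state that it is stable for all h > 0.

Set f=λy, z=hλ:
  y_{n+1} = y_n + z·[1/4·y_n + 3/4·y_{n+1}] ⇒ (1 − 3/4z)y_{n+1} = (1 + 1/4z)y_n
  so R(z) = (1 + 1/4z)/(1 − 3/4z).

Need |R(x)|<1, x<0.
x=-1.39: |R|=0.3195
x=-2: |R|=0.2000
x=-10: |R|=0.1765
x=-100: |R|=0.3158
θ=3/4≥1/2 ⇒ |1+1/4x|<|1−3/4x| ∀x<0 ⇒ interval (−∞,0).

(−∞, 0) — no finite endpoint. Any h>0 works for λ=-1.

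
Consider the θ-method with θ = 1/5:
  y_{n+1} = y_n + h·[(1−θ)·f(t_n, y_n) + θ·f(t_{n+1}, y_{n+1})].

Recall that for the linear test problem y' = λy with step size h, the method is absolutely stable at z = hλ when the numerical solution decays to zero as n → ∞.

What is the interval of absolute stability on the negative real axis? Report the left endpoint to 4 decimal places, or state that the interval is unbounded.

z∈(-3.3333,0).

With y'=λy (z=hλ):
  y_{n+1} = y_n + z·[4/5·y_n + 1/5·y_{n+1}] ⇒ (1 − 1/5z)y_{n+1} = (1 + 4/5z)y_n
  R(z) = (1 + 4/5z)/(1 − 1/5z).

Find x<0 with |R(x)|<1.
x=-1.46: |R|=0.1300
R=−1: 1+4/5x = −1+1/5x ⇒ -3/5x=2 ⇒ x=2/(-3/5)=-3.3333
Confirm numerically:
  x=-2.697: |R|=0.75198 <1
  x=-1.951: |R|=0.40340 <1
  x=-1.491: |R|=0.14851 <1
  x=-3.812: |R|=1.16296 >1
  x=-3.739: |R|=1.13926 >1
  x=-3.719: |R|=1.13270 >1
So |R|<1 on (-3.3333, 0).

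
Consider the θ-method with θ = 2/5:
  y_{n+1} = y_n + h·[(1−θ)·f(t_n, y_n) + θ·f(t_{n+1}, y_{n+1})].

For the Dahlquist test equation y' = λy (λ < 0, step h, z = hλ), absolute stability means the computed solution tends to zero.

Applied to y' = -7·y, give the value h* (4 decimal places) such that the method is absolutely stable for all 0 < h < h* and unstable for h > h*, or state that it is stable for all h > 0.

(-10.0000,0); λ=-7 ⇒ h* = (10)/7 = 1.4286.

With y'=λy (z=hλ):
  y_{n+1} = y_n + z·[3/5·y_n + 2/5·y_{n+1}] ⇒ (1 − 2/5z)y_{n+1} = (1 + 3/5z)y_n
  R(z) = (1 + 3/5z)/(1 − 2/5z).

Need |R(x)|<1, x<0.
x=-1.78: |R|=0.0397
R=−1: 1+3/5x = −1+2/5x ⇒ -1/5x=2 ⇒ x=2/(-1/5)=-10.0000
Confirm numerically:
  x=-7.546: |R|=0.87786 <1
  x=-4.973: |R|=0.66366 <1
  x=-4.683: |R|=0.62989 <1
  x=-10.523: |R|=1.02008 >1
  x=-10.489: |R|=1.01882 >1
  x=-10.375: |R|=1.01456 >1
Interval (-10.0000, 0).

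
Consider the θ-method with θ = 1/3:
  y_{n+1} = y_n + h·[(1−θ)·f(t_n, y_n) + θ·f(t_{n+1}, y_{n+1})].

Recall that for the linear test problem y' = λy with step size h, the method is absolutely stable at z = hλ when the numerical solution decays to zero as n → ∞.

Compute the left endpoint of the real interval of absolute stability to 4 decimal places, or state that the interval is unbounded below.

z* = -6.0000.

With y'=λy (z=hλ):
  y_{n+1} = y_n + z·[2/3·y_n + 1/3·y_{n+1}] ⇒ (1 − 1/3z)y_{n+1} = (1 + 2/3z)y_n
  so R(z) = (1 + 2/3z)/(1 − 1/3z).

Boundary: |R(x)|=1, x<0.
x=-0.34: |R|=0.6946
R=−1: 1+2/3x = −1+1/3x ⇒ -1/3x=2 ⇒ x=2/(-1/3)=-6.0000
Confirm numerically:
  x=-4.823: |R|=0.84955 <1
  x=-4.498: |R|=0.79968 <1
  x=-4.077: |R|=0.72827 <1
  x=-3.794: |R|=0.67530 <1
  x=-6.600: |R|=1.06250 >1
  x=-6.517: |R|=1.05432 >1
  x=-6.404: |R|=1.04296 >1
Stable set (-6.0000, 0).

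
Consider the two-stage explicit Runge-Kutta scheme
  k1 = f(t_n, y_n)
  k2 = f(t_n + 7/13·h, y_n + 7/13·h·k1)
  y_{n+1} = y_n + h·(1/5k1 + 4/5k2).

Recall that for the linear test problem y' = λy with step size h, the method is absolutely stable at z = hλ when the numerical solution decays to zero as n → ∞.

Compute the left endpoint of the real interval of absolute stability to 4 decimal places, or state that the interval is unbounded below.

z* = -2.3214.

With y'=λy (z=hλ):
  k1=λy_n ⇒ h·k1=z·y_n;  k2=λ(1+7/13z)y_n ⇒ h·k2=z(1+7/13z)y_n
  y_{n+1}/y_n = 1 + 1/5z + 4/5z(1+7/13z) = 1 + z + 28/65z²
  ⇒ R(z) = 1 + z + 28/65z².

Need |R(x)|<1, x<0.
x=-1.63: |R|=0.5145
R=1: x+28/65x²=0 ⇒ x=−65/28=-2.3214; min R=1−1/(4·28/65)=0.4196>−1
Confirm numerically:
  x=-2.075: |R|=0.77973 <1
  x=-1.785: |R|=0.58753 <1
  x=-1.255: |R|=0.42347 <1
  x=-2.915: |R|=1.74534 >1
  x=-2.657: |R|=1.38408 >1
So |R|<1 on (-2.3214, 0).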